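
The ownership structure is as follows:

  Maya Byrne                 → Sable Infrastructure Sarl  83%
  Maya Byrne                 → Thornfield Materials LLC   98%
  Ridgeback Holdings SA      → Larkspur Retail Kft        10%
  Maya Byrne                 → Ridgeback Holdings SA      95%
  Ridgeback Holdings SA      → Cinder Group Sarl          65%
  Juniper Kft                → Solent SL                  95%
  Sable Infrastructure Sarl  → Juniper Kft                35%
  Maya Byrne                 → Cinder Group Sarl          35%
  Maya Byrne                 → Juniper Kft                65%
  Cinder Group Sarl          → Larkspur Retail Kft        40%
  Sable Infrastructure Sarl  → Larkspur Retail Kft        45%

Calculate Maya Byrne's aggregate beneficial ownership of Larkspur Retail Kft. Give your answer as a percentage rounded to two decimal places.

Maya reaches Larkspur along 4 paths.
Via Ridgeback: 95% × 10% = 9.5%.
Via Sable: 83% × 45% = 37.35%.
Via Cinder: 35% × 40% = 14%.
Via Ridgeback → Cinder: 95% × 65% × 40% = 24.7%.
Total: 9.5% + 37.35% + 14% + 24.7% = 85.55%.

85.55%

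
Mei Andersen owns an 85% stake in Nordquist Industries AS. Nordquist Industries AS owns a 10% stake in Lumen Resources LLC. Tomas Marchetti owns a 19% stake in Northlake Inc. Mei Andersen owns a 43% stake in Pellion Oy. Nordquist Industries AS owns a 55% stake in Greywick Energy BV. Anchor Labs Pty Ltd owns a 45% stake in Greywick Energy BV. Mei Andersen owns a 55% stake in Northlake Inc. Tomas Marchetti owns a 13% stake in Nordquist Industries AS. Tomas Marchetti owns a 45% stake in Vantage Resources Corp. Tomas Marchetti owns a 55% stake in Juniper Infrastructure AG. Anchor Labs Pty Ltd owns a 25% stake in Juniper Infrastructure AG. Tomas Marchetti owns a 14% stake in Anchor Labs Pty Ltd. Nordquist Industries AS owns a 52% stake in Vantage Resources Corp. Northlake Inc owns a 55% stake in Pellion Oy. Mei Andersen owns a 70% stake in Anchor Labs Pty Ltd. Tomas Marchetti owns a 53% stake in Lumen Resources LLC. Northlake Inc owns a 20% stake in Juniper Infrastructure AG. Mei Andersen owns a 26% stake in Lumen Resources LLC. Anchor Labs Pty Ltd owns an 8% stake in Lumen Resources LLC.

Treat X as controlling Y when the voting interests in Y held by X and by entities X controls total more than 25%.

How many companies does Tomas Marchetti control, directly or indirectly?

Tomas holds 53% of Lumen, so Tomas controls Lumen.
Tomas holds 55% of Juniper, so Tomas controls Juniper.
Tomas holds 45% of Vantage, so Tomas controls Vantage.
No other company's threshold is met.
Tomas controls 3 companies.

3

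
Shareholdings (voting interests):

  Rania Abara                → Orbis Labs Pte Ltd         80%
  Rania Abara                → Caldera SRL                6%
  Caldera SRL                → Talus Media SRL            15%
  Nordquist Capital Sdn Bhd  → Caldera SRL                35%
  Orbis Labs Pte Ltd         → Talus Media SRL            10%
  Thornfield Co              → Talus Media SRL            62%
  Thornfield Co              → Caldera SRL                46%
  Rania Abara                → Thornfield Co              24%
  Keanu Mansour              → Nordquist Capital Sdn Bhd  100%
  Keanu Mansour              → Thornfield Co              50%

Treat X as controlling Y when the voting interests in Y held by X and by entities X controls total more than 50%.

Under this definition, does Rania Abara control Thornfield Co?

Rania holds 80% of Orbis, so Rania controls Orbis.
In Thornfield, Rania's side holds only 24%, not > 50%.
So Rania does not control Thornfield.

No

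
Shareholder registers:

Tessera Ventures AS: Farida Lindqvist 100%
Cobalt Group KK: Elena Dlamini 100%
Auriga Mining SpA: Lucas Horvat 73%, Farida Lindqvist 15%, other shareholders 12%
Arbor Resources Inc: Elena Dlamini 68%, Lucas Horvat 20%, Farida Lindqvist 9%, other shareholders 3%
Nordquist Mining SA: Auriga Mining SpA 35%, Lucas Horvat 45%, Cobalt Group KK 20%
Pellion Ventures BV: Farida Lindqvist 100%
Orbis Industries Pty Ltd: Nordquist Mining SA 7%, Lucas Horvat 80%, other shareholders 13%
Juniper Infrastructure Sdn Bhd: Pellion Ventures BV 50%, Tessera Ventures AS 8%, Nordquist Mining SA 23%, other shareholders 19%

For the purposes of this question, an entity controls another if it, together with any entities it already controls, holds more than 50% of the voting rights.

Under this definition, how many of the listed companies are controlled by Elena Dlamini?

Elena holds 100% of Cobalt, so Elena controls Cobalt.
Elena holds 68% of Arbor, so Elena controls Arbor.
No other company's threshold is met.
Elena controls 2 companies.

2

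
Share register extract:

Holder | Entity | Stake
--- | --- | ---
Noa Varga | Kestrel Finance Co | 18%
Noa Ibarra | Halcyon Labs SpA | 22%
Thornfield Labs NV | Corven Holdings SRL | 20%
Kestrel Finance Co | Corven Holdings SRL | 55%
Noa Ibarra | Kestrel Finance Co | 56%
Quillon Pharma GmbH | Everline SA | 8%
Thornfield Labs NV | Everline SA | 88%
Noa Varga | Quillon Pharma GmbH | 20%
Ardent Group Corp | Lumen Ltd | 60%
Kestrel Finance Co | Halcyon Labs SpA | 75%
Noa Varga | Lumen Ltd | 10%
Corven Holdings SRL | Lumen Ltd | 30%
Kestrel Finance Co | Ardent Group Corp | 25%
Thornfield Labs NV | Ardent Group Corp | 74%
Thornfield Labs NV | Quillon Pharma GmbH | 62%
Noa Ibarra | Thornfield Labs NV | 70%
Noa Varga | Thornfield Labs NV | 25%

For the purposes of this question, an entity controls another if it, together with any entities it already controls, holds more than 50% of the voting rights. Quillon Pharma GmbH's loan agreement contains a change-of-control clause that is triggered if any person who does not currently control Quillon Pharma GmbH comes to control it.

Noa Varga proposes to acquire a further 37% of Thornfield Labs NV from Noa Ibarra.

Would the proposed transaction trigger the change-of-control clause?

The purchase adds only to Noa Varga's holdings (Noa Ibarra's stake shrinks), so Noa Varga is the only person who could newly come to control Quillon.
Noa Varga's largest direct stake is 25% in Thornfield, which does not meet the threshold, so Noa Varga controls no company.
In Quillon, Noa Varga's side holds only 20%, not > 50%.
So before the transaction, Noa Varga does not control Quillon.
After the purchase, Noa Varga's direct stake in Thornfield rises to 25% + 37% = 62%, and Noa Ibarra's stake falls to 33%.
Noa Varga holds 62% of Thornfield, so Noa Varga controls Thornfield.
Noa Varga and Thornfield together hold 20% + 62% = 82% of Quillon, so Noa Varga controls Quillon.
Noa Varga did not control Quillon before and does after, so the clause is triggered.

Yes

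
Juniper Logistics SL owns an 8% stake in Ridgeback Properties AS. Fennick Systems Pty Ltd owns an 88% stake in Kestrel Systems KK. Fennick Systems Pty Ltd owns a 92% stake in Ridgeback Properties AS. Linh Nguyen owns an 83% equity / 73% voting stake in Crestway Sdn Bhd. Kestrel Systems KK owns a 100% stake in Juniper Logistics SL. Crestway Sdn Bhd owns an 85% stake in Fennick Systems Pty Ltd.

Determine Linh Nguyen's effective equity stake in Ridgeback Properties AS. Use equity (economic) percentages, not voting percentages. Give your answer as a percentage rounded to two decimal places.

Linh reaches Ridgeback along 2 paths.
Via Crestway → Fennick → Kestrel → Juniper: 83% × 85% × 88% × 100% × 8% = 4.96672%.
Via Crestway → Fennick: 83% × 85% × 92% = 64.906%.
Total: 4.96672% + 64.906% = 69.87272%.
Rounded: 69.87%.

69.87%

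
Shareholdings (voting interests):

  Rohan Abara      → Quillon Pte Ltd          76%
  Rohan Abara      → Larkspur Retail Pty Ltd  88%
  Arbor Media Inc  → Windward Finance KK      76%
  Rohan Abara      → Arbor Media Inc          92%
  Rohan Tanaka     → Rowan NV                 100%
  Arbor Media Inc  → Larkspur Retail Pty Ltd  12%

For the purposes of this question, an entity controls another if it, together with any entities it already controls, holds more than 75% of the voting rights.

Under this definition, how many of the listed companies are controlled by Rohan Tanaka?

Rohan Tanaka holds 100% of Rowan, so Rohan Tanaka controls Rowan.
No other company's threshold is met.
Rohan Tanaka controls 1 company.

1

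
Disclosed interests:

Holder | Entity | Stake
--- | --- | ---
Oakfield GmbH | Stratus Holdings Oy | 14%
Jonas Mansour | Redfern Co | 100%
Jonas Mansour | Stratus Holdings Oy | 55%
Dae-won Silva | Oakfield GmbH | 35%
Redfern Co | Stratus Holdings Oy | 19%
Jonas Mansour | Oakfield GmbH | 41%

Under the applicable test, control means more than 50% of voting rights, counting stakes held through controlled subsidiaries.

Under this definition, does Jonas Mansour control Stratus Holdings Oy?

Jonas holds 100% of Redfern, so Jonas controls Redfern.
Jonas and Redfern together hold 55% + 19% = 74% of Stratus, so Jonas controls Stratus.

Yes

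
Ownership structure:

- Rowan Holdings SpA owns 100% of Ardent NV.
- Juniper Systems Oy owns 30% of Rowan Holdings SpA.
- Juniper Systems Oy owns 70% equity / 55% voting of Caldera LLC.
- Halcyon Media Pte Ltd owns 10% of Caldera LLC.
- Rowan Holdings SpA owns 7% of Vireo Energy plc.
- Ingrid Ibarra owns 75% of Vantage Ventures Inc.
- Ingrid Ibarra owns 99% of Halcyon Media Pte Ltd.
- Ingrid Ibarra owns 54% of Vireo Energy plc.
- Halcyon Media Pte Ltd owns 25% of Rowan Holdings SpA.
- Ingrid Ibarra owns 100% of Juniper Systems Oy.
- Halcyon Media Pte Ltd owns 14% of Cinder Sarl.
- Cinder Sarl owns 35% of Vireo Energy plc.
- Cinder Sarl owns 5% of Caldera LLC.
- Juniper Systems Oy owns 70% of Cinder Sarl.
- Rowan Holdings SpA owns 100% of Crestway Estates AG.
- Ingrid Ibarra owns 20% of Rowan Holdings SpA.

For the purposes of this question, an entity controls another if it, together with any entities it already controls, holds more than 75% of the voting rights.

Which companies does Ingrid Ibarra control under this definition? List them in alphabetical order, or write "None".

Cinder Sarl, Halcyon Media Pte Ltd, Juniper Systems Oy, Vireo Energy plc

Ingrid holds 100% of Juniper, so Ingrid controls Juniper.
Ingrid holds 99% of Halcyon, so Ingrid controls Halcyon.
Halcyon and Juniper together hold 14% + 70% = 84% of Cinder, so Ingrid controls Cinder.
Ingrid and Cinder together hold 54% + 35% = 89% of Vireo, so Ingrid controls Vireo.
No other company's threshold is met.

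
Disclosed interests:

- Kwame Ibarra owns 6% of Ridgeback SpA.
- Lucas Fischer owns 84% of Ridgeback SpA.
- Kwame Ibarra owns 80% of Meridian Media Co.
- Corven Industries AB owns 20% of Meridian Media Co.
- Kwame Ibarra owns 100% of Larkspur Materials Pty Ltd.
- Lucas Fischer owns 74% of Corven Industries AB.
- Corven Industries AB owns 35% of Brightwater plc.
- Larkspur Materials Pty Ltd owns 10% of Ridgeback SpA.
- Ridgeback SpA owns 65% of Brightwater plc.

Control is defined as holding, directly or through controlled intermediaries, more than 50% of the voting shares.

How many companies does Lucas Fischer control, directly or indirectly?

3

Lucas holds 84% of Ridgeback, so Lucas controls Ridgeback.
Lucas holds 74% of Corven, so Lucas controls Corven.
Corven and Ridgeback together hold 35% + 65% = 100% of Brightwater, so Lucas controls Brightwater.
No other company's threshold is met.
Lucas controls 3 companies.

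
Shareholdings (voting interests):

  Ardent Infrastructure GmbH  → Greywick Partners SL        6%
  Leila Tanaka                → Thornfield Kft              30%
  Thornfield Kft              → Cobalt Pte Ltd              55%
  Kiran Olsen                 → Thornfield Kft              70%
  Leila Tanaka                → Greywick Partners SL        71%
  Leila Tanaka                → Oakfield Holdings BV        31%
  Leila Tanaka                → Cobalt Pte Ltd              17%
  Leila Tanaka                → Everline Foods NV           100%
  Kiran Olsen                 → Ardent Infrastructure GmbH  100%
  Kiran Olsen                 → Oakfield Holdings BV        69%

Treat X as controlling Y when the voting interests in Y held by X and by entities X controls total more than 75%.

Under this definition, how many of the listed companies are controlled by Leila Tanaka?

1

Leila holds 100% of Everline, so Leila controls Everline.
No other company's threshold is met.
Leila controls 1 company.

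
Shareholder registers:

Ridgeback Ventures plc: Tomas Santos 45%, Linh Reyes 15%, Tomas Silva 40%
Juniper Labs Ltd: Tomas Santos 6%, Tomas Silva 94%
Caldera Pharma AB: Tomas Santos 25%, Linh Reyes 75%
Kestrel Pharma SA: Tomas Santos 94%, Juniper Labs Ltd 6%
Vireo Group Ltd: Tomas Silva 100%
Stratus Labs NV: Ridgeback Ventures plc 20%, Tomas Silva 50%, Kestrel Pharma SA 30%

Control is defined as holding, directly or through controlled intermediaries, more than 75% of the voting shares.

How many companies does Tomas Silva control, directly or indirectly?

Tomas Silva holds 94% of Juniper, so Tomas Silva controls Juniper.
Tomas Silva holds 100% of Vireo, so Tomas Silva controls Vireo.
No other company's threshold is met.
Tomas Silva controls 2 companies.

2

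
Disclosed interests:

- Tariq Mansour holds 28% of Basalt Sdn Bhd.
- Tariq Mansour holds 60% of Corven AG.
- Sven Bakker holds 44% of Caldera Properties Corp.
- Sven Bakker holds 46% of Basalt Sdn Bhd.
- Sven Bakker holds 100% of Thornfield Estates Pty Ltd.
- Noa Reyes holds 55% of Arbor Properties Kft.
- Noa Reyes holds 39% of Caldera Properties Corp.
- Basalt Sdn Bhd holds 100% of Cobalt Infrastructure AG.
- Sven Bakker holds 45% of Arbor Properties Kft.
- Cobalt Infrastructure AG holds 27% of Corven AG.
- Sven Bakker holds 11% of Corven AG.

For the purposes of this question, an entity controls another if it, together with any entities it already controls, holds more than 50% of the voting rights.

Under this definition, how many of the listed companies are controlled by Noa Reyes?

Noa holds 55% of Arbor, so Noa controls Arbor.
No other company's threshold is met.
Noa controls 1 company.

1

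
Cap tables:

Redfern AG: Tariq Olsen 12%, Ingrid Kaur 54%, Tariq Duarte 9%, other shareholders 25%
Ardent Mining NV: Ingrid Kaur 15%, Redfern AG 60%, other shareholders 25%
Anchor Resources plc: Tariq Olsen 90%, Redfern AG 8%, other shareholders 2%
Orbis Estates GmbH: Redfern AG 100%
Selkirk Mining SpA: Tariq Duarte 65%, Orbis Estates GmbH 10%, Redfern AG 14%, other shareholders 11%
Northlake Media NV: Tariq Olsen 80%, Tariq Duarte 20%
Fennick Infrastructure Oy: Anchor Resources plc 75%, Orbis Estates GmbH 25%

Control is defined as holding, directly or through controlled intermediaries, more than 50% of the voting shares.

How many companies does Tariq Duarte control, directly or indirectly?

1

Tariq Duarte holds 65% of Selkirk, so Tariq Duarte controls Selkirk.
No other company's threshold is met.
Tariq Duarte controls 1 company.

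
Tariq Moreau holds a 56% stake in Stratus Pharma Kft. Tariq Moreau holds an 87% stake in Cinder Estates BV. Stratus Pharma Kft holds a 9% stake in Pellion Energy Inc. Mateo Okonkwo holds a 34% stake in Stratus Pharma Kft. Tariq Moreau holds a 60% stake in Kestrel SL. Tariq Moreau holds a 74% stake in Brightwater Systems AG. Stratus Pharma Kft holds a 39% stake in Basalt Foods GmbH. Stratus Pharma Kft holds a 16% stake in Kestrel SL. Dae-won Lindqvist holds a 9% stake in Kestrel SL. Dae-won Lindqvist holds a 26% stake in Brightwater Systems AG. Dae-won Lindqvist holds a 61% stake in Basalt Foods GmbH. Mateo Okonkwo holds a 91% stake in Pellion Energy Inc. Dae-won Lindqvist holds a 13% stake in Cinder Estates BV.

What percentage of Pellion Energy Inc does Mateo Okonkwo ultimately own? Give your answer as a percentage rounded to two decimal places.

Mateo reaches Pellion along 2 paths.
Via Stratus: 34% × 9% = 3.06%.
Direct stake: 91% = 91%.
Total: 3.06% + 91% = 94.06%.

94.06%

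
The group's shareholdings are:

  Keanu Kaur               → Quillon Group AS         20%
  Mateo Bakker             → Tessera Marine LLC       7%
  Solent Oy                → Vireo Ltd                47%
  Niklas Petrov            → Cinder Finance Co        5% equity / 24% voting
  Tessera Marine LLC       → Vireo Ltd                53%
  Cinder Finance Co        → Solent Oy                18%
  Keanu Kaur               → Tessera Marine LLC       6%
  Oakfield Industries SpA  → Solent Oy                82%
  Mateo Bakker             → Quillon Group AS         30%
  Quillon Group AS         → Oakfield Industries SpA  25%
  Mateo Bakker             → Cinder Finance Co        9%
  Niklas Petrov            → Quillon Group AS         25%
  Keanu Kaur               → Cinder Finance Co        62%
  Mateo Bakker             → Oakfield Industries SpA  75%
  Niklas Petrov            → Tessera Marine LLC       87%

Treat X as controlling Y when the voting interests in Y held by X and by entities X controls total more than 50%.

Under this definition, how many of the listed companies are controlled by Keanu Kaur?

1

Keanu holds 62% of Cinder, so Keanu controls Cinder.
No other company's threshold is met.
Keanu controls 1 company.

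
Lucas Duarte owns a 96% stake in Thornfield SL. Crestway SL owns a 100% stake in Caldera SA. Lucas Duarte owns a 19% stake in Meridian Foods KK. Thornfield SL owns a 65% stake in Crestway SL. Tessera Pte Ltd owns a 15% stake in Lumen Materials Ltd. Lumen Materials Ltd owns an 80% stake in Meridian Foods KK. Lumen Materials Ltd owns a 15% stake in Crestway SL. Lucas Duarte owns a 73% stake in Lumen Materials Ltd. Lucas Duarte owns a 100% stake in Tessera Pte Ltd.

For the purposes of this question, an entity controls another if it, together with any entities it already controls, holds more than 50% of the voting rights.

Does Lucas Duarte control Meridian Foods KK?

Yes

Lucas holds 100% of Tessera, so Lucas controls Tessera.
Tessera and Lucas together hold 15% + 73% = 88% of Lumen, so Lucas controls Lumen.
Lumen and Lucas together hold 80% + 19% = 99% of Meridian, so Lucas controls Meridian.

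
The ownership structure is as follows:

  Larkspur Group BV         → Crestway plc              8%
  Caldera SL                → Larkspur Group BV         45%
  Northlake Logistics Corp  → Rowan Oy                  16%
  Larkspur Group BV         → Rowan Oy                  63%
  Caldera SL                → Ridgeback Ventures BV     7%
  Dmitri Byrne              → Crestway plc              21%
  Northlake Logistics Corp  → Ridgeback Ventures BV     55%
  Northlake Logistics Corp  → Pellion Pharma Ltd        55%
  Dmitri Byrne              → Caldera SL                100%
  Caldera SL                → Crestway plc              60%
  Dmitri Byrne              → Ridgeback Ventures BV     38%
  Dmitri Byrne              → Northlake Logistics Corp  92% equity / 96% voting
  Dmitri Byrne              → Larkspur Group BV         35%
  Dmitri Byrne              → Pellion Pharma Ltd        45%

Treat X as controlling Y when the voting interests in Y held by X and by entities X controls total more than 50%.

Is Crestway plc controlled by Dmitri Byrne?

Yes

Dmitri holds 100% of Caldera, so Dmitri controls Caldera.
Caldera and Dmitri together hold 45% + 35% = 80% of Larkspur, so Dmitri controls Larkspur.
Larkspur and Caldera and Dmitri together hold 8% + 60% + 21% = 89% of Crestway, so Dmitri controls Crestway.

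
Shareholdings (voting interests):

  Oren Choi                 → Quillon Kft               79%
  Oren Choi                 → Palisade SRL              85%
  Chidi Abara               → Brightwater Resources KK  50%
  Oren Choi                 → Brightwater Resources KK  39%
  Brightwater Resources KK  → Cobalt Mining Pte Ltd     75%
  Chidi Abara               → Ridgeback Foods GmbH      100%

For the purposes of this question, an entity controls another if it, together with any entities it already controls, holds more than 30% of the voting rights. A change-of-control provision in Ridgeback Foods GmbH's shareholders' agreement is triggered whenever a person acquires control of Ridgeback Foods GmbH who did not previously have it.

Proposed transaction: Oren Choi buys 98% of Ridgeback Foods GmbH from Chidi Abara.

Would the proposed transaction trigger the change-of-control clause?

The purchase adds only to Oren's holdings (Chidi's stake shrinks), so Oren is the only person who could newly come to control Ridgeback.
Oren holds 85% of Palisade, so Oren controls Palisade.
Oren holds 79% of Quillon, so Oren controls Quillon.
Oren holds 39% of Brightwater, so Oren controls Brightwater.
Brightwater holds 75% of Cobalt, so Oren controls Cobalt.
Neither Oren nor any entity Oren controls holds any voting interest in Ridgeback.
So before the transaction, Oren does not control Ridgeback.
After the purchase, Oren holds 98% of Ridgeback directly, and Chidi's stake falls to 2%.
Oren holds 98% of Ridgeback, so Oren controls Ridgeback.
Oren did not control Ridgeback before and does after, so the clause is triggered.

Yes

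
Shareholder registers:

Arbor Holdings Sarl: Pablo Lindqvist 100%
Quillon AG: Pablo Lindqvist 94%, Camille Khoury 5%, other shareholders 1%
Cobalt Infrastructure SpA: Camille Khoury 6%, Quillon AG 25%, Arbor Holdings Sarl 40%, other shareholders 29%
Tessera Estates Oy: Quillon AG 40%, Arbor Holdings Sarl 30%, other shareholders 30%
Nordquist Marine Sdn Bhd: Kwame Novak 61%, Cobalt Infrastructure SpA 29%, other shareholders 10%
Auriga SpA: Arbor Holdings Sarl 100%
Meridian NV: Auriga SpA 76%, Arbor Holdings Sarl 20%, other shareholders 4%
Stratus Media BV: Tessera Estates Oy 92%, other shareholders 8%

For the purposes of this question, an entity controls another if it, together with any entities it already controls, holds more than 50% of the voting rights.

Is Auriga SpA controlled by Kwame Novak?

No

Kwame holds 61% of Nordquist, so Kwame controls Nordquist.
Neither Kwame nor any entity Kwame controls holds any voting interest in Auriga.
So Kwame does not control Auriga.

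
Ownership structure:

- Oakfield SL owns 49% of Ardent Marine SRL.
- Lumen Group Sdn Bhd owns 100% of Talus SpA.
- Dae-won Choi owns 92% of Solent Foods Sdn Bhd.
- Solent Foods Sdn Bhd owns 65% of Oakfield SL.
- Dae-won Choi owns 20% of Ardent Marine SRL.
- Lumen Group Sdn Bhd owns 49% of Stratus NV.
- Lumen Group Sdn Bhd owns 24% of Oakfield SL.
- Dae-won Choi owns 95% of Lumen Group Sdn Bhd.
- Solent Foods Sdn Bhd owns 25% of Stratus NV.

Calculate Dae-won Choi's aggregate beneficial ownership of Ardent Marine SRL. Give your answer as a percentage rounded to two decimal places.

60.47%

Dae-won reaches Ardent along 3 paths.
Direct stake: 20% = 20%.
Via Lumen → Oakfield: 95% × 24% × 49% = 11.172%.
Via Solent → Oakfield: 92% × 65% × 49% = 29.302%.
Total: 20% + 11.172% + 29.302% = 60.474%.
Rounded: 60.47%.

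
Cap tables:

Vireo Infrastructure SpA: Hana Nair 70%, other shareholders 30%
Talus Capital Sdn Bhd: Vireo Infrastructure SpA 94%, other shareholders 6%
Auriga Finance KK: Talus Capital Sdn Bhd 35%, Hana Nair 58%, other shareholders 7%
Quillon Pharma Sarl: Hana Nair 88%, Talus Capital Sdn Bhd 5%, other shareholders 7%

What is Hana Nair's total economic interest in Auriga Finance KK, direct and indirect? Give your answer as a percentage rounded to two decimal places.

Hana reaches Auriga along 2 paths.
Via Vireo → Talus: 70% × 94% × 35% = 23.03%.
Direct stake: 58% = 58%.
Total: 23.03% + 58% = 81.03%.

81.03%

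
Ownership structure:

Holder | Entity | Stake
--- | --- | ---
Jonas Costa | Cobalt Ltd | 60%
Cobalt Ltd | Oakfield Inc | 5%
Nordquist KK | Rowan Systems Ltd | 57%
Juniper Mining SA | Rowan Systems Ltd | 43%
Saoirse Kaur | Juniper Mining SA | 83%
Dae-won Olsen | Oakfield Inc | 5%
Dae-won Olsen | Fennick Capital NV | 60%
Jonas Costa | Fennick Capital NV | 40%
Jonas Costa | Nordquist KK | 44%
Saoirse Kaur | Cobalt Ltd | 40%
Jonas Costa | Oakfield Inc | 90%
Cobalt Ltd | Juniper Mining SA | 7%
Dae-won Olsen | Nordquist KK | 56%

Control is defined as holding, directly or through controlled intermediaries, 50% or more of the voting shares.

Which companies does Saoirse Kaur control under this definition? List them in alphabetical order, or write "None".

Saoirse holds 83% of Juniper, so Saoirse controls Juniper.
No other company's threshold is met.

Juniper Mining SA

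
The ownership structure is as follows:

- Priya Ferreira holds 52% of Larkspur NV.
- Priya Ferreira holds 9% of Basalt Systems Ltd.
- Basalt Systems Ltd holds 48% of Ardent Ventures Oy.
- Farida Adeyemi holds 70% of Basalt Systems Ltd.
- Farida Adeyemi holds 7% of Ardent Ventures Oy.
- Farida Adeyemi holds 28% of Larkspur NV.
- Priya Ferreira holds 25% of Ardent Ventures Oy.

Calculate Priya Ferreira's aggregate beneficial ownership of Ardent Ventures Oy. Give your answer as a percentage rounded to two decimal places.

29.32%

Priya reaches Ardent along 2 paths.
Via Basalt: 9% × 48% = 4.32%.
Direct stake: 25% = 25%.
Total: 4.32% + 25% = 29.32%.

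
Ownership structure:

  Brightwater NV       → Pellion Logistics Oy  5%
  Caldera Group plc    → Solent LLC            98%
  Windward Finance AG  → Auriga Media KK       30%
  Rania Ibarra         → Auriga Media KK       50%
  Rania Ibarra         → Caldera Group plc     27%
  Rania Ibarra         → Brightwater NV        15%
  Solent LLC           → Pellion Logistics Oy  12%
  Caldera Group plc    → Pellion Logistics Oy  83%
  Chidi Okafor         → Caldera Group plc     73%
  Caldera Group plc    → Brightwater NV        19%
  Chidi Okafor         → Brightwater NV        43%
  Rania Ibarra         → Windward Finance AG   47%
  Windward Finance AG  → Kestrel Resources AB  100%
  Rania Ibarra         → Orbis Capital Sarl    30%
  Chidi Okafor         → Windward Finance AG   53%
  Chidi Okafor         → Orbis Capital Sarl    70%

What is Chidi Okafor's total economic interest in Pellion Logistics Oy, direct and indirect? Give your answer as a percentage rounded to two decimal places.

72.02%

Chidi reaches Pellion along 4 paths.
Via Caldera: 73% × 83% = 60.59%.
Via Caldera → Solent: 73% × 98% × 12% = 8.5848%.
Via Caldera → Brightwater: 73% × 19% × 5% = 0.6935%.
Via Brightwater: 43% × 5% = 2.15%.
Total: 60.59% + 8.5848% + 0.6935% + 2.15% = 72.0183%.
Rounded: 72.02%.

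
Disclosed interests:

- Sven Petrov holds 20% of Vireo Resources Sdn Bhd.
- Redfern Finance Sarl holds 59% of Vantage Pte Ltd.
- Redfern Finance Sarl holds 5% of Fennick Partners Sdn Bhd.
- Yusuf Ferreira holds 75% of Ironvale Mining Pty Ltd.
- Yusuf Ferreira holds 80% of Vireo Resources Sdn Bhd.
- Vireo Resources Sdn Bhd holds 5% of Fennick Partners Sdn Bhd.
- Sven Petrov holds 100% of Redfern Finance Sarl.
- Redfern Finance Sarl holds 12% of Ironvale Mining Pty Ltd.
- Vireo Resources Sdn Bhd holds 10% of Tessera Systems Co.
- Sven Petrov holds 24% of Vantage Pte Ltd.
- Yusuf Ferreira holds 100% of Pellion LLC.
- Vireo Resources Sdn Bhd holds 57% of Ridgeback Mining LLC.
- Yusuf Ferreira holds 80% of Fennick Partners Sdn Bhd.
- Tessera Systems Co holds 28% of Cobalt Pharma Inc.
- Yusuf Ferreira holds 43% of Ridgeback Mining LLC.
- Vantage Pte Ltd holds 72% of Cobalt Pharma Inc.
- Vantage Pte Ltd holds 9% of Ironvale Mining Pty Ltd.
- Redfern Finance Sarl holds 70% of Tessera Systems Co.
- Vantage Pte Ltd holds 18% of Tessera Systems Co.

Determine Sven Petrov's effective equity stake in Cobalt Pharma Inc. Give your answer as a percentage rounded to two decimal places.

Sven reaches Cobalt along 6 paths.
Via Redfern → Tessera: 100% × 70% × 28% = 19.6%.
Via Vireo → Tessera: 20% × 10% × 28% = 0.56%.
Via Redfern → Vantage → Tessera: 100% × 59% × 18% × 28% = 2.9736%.
Via Vantage → Tessera: 24% × 18% × 28% = 1.2096%.
Via Redfern → Vantage: 100% × 59% × 72% = 42.48%.
Via Vantage: 24% × 72% = 17.28%.
Total: 19.6% + 0.56% + 2.9736% + 1.2096% + 42.48% + 17.28% = 84.1032%.
Rounded: 84.10%.

84.10%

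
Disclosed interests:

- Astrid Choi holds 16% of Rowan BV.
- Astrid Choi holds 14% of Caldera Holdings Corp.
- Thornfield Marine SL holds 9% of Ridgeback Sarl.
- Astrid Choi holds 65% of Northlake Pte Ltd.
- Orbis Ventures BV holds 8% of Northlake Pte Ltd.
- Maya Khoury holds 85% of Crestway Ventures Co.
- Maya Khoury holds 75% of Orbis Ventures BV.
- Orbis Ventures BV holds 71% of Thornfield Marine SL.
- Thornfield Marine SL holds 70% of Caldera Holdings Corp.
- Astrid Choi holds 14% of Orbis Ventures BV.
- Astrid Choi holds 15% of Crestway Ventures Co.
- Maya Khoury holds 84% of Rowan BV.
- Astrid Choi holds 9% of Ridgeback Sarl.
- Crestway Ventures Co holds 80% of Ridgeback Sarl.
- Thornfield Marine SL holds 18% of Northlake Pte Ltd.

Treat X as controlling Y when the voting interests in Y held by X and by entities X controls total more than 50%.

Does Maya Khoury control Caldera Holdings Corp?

Yes

Maya holds 75% of Orbis, so Maya controls Orbis.
Orbis holds 71% of Thornfield, so Maya controls Thornfield.
Thornfield holds 70% of Caldera, so Maya controls Caldera.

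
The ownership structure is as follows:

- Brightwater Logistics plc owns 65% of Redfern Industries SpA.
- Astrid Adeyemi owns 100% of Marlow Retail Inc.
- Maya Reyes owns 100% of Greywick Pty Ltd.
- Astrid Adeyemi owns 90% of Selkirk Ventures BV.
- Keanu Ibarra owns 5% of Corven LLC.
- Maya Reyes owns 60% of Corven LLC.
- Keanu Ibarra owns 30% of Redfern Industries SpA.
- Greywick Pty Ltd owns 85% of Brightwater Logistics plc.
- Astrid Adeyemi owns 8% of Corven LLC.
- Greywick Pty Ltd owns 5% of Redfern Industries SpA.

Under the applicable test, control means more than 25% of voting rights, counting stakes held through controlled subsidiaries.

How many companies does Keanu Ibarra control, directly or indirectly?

Keanu holds 30% of Redfern, so Keanu controls Redfern.
No other company's threshold is met.
Keanu controls 1 company.

1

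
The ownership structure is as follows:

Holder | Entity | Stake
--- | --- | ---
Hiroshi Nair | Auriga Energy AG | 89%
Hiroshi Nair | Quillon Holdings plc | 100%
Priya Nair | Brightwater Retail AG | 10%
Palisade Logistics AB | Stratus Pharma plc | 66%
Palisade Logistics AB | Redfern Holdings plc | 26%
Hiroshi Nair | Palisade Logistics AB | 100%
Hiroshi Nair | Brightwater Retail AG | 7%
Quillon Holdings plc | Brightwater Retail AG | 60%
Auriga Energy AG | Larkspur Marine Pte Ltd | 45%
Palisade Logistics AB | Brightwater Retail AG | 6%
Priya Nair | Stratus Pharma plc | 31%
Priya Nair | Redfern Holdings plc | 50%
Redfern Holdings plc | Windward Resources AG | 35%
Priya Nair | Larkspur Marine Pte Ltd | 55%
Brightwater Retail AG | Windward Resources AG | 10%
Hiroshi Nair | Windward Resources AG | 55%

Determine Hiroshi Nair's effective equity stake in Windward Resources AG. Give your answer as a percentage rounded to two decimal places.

71.40%

Hiroshi reaches Windward along 5 paths.
Direct stake: 55% = 55%.
Via Palisade → Redfern: 100% × 26% × 35% = 9.1%.
Via Quillon → Brightwater: 100% × 60% × 10% = 6%.
Via Brightwater: 7% × 10% = 0.7%.
Via Palisade → Brightwater: 100% × 6% × 10% = 0.6%.
Total: 55% + 9.1% + 6% + 0.7% + 0.6% = 71.4%.
Rounded: 71.40%.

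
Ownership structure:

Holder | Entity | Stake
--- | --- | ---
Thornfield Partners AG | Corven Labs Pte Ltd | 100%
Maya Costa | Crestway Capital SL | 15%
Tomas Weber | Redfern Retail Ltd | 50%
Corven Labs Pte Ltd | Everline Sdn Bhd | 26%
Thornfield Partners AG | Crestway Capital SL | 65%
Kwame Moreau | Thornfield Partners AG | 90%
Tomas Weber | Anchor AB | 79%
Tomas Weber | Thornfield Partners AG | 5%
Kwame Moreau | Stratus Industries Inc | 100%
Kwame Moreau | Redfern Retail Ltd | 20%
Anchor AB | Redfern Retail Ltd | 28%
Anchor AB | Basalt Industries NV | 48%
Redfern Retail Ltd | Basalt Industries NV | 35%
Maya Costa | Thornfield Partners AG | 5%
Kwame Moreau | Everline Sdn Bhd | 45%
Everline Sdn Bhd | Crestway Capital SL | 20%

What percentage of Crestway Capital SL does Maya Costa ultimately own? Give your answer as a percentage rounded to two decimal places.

Maya reaches Crestway along 3 paths.
Direct stake: 15% = 15%.
Via Thornfield: 5% × 65% = 3.25%.
Via Thornfield → Corven → Everline: 5% × 100% × 26% × 20% = 0.26%.
Total: 15% + 3.25% + 0.26% = 18.51%.

18.51%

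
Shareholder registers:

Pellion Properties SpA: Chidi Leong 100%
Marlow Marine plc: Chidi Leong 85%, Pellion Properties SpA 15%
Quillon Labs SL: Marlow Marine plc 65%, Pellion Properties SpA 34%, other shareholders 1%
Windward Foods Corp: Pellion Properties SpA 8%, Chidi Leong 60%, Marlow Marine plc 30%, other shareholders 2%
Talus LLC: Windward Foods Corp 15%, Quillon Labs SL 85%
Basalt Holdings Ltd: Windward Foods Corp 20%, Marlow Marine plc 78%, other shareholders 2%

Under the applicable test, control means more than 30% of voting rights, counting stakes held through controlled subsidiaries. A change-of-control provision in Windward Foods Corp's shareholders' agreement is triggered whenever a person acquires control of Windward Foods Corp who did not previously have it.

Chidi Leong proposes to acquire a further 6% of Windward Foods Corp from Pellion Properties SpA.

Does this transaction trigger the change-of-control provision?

The purchase adds only to Chidi's holdings (Pellion's stake shrinks), so Chidi is the only person who could newly come to control Windward.
Chidi holds 100% of Pellion, so Chidi controls Pellion.
Chidi and Pellion together hold 85% + 15% = 100% of Marlow, so Chidi controls Marlow.
Pellion and Chidi and Marlow together hold 8% + 60% + 30% = 98% of Windward, so Chidi controls Windward.
So Chidi already controls Windward before the transaction.
After the purchase, Chidi's direct stake in Windward rises to 60% + 6% = 66%, and Pellion's stake falls to 2%.
Chidi controlled Windward already, so this is not a new person acquiring control; every other person's position is unchanged or reduced.
No new person acquires control, so the clause is not triggered.

No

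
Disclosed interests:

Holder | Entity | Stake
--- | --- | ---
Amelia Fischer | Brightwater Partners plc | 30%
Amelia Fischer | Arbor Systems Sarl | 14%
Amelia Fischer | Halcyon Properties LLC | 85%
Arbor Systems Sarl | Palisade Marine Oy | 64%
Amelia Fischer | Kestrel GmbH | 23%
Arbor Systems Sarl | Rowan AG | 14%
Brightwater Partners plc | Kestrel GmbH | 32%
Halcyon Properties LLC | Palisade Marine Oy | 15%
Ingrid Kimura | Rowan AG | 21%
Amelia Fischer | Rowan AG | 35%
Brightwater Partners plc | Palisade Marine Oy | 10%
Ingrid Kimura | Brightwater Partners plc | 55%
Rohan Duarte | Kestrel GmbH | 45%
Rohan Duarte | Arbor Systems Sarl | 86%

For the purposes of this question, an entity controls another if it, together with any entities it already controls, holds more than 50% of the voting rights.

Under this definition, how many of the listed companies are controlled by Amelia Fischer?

1

Amelia holds 85% of Halcyon, so Amelia controls Halcyon.
No other company's threshold is met.
Amelia controls 1 company.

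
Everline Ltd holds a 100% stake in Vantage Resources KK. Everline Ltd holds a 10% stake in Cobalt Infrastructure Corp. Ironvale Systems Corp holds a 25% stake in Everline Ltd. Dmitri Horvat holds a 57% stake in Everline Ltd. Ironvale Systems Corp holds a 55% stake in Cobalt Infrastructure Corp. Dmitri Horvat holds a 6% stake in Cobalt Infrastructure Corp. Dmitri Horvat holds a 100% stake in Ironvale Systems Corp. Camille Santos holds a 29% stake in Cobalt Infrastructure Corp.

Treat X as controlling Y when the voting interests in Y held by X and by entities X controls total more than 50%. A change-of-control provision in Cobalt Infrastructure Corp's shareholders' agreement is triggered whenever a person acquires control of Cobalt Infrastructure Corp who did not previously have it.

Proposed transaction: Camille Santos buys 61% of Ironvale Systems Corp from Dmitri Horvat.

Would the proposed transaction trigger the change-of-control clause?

The purchase adds only to Camille's holdings (Dmitri's stake shrinks), so Camille is the only person who could newly come to control Cobalt.
Camille's largest direct stake is 29% in Cobalt, which does not meet the threshold, so Camille controls no company.
In Cobalt, Camille's side holds only 29%, not > 50%.
So before the transaction, Camille does not control Cobalt.
After the purchase, Camille holds 61% of Ironvale directly, and Dmitri's stake falls to 39%.
Camille holds 61% of Ironvale, so Camille controls Ironvale.
Ironvale and Camille together hold 55% + 29% = 84% of Cobalt, so Camille controls Cobalt.
Camille did not control Cobalt before and does after, so the clause is triggered.

Yes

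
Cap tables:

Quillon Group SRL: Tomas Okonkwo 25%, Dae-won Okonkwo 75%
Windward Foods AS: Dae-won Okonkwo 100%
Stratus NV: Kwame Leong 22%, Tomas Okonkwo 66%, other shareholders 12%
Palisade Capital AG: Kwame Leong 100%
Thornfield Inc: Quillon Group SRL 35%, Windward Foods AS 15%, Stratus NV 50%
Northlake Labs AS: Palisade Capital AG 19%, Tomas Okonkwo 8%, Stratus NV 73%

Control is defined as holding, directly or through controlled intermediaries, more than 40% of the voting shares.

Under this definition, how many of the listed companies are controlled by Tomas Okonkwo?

Tomas holds 66% of Stratus, so Tomas controls Stratus.
Stratus holds 50% of Thornfield, so Tomas controls Thornfield.
Tomas and Stratus together hold 8% + 73% = 81% of Northlake, so Tomas controls Northlake.
No other company's threshold is met.
Tomas controls 3 companies.

3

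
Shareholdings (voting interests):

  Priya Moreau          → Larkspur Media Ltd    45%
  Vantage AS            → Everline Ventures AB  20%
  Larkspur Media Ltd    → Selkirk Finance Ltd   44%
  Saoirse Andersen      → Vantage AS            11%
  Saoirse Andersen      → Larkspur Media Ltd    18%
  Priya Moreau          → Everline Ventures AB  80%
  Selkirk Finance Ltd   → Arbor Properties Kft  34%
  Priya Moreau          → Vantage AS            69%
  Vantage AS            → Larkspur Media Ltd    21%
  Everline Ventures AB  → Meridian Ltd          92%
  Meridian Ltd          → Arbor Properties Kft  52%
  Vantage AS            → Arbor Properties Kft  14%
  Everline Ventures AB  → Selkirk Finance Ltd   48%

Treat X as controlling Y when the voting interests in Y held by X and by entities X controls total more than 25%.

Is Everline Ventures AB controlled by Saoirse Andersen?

Saoirse's largest direct stake is 18% in Larkspur, which does not meet the threshold, so Saoirse controls no company.
Neither Saoirse nor any entity Saoirse controls holds any voting interest in Everline.
So Saoirse does not control Everline.

No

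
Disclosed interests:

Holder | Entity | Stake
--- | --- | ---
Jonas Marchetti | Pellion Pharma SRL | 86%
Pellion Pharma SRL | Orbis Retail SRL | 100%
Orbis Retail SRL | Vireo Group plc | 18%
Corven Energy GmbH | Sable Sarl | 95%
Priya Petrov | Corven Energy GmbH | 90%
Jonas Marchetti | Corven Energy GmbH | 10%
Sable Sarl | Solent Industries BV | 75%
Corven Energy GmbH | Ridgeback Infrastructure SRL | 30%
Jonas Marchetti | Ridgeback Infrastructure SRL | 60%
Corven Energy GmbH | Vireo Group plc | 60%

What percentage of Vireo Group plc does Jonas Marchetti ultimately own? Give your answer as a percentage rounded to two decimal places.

Jonas reaches Vireo along 2 paths.
Via Pellion → Orbis: 86% × 100% × 18% = 15.48%.
Via Corven: 10% × 60% = 6%.
Total: 15.48% + 6% = 21.48%.

21.48%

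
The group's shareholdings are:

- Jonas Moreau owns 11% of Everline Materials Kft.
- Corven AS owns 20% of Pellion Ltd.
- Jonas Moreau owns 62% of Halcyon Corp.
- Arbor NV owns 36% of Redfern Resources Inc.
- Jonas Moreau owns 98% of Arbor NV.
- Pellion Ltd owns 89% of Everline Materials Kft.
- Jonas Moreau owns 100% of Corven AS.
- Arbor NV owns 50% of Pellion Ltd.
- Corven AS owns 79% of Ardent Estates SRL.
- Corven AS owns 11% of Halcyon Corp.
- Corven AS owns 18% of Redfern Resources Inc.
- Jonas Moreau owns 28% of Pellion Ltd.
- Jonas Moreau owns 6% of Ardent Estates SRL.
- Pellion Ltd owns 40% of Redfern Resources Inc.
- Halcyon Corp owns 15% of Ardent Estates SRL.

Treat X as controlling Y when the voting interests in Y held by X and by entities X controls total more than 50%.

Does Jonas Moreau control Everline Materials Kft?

Jonas holds 98% of Arbor, so Jonas controls Arbor.
Jonas holds 100% of Corven, so Jonas controls Corven.
Corven and Jonas and Arbor together hold 20% + 28% + 50% = 98% of Pellion, so Jonas controls Pellion.
Pellion and Jonas together hold 89% + 11% = 100% of Everline, so Jonas controls Everline.

Yes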